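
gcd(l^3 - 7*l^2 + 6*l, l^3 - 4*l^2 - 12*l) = l^2 - 6*l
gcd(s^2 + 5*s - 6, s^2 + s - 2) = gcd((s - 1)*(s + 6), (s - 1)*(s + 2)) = s - 1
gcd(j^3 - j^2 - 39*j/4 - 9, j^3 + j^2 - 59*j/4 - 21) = j^2 - 5*j/2 - 6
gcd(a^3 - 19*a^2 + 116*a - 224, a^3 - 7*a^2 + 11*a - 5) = 1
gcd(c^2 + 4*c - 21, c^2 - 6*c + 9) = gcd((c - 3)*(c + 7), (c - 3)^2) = c - 3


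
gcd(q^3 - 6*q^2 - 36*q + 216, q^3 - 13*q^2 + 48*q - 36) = q^2 - 12*q + 36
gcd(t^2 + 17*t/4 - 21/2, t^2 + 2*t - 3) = 1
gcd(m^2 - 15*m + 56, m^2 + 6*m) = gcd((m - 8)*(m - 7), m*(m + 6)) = 1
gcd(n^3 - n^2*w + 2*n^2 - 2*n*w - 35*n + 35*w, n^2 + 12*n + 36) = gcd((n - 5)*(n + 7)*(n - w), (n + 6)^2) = 1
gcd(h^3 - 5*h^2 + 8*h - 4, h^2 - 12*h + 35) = 1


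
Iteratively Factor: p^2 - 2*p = (p - 2)*(p)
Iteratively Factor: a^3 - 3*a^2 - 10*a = (a - 5)*(a^2 + 2*a) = (a - 5)*(a + 2)*(a)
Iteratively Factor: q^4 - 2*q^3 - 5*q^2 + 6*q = (q + 2)*(q^3 - 4*q^2 + 3*q) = (q - 3)*(q + 2)*(q^2 - q) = (q - 3)*(q - 1)*(q + 2)*(q)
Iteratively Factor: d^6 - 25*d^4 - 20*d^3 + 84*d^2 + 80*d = (d + 1)*(d^5 - d^4 - 24*d^3 + 4*d^2 + 80*d) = (d + 1)*(d + 2)*(d^4 - 3*d^3 - 18*d^2 + 40*d) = (d + 1)*(d + 2)*(d + 4)*(d^3 - 7*d^2 + 10*d) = (d - 5)*(d + 1)*(d + 2)*(d + 4)*(d^2 - 2*d) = d*(d - 5)*(d + 1)*(d + 2)*(d + 4)*(d - 2)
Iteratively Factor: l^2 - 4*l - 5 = (l + 1)*(l - 5)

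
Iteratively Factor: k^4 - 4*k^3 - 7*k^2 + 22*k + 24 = (k + 1)*(k^3 - 5*k^2 - 2*k + 24) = (k + 1)*(k + 2)*(k^2 - 7*k + 12) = (k - 3)*(k + 1)*(k + 2)*(k - 4)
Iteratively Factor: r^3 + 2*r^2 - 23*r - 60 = (r - 5)*(r^2 + 7*r + 12) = (r - 5)*(r + 4)*(r + 3)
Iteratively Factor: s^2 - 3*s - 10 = (s + 2)*(s - 5)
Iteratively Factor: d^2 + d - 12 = (d - 3)*(d + 4)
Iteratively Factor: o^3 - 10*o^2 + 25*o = (o)*(o^2 - 10*o + 25) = o*(o - 5)*(o - 5)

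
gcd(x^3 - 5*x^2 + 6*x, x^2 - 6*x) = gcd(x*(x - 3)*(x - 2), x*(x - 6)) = x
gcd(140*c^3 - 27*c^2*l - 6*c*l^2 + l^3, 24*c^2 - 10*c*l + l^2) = 4*c - l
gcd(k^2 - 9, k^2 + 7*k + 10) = 1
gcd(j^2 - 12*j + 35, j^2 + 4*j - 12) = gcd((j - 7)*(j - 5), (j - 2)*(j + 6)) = 1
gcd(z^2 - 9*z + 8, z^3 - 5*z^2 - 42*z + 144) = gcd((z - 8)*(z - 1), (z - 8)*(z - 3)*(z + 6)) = z - 8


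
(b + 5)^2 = b^2 + 10*b + 25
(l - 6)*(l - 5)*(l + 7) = l^3 - 4*l^2 - 47*l + 210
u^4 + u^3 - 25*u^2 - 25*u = u*(u - 5)*(u + 1)*(u + 5)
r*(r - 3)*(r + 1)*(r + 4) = r^4 + 2*r^3 - 11*r^2 - 12*r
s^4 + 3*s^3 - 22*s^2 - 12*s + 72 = (s - 3)*(s - 2)*(s + 2)*(s + 6)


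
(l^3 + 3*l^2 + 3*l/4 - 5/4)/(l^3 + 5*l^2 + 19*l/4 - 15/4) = (l + 1)/(l + 3)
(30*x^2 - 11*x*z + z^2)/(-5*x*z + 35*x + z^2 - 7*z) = (-6*x + z)/(z - 7)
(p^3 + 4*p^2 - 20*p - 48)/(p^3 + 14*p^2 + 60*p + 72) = (p - 4)/(p + 6)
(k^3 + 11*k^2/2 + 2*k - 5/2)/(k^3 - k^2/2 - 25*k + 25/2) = (k + 1)/(k - 5)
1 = 1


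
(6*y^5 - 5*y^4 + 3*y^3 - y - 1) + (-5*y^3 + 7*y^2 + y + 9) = 6*y^5 - 5*y^4 - 2*y^3 + 7*y^2 + 8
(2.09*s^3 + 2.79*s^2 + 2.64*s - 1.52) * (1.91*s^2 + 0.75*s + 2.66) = 3.9919*s^5 + 6.8964*s^4 + 12.6943*s^3 + 6.4982*s^2 + 5.8824*s - 4.0432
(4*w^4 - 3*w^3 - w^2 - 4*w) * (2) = 8*w^4 - 6*w^3 - 2*w^2 - 8*w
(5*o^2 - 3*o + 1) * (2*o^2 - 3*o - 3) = 10*o^4 - 21*o^3 - 4*o^2 + 6*o - 3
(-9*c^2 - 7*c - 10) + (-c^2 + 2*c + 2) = -10*c^2 - 5*c - 8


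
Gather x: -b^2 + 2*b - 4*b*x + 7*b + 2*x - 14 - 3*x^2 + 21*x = -b^2 + 9*b - 3*x^2 + x*(23 - 4*b) - 14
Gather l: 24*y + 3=24*y + 3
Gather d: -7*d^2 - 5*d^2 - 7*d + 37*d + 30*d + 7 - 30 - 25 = -12*d^2 + 60*d - 48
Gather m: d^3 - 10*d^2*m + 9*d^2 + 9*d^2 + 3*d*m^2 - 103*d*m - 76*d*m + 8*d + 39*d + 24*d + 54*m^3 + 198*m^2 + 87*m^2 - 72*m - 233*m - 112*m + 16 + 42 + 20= d^3 + 18*d^2 + 71*d + 54*m^3 + m^2*(3*d + 285) + m*(-10*d^2 - 179*d - 417) + 78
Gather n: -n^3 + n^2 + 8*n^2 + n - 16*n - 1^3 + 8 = -n^3 + 9*n^2 - 15*n + 7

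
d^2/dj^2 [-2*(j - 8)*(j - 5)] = -4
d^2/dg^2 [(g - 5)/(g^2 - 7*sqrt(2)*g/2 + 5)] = 4*((g - 5)*(4*g - 7*sqrt(2))^2 + (-6*g + 7*sqrt(2) + 10)*(2*g^2 - 7*sqrt(2)*g + 10))/(2*g^2 - 7*sqrt(2)*g + 10)^3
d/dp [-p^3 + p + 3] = 1 - 3*p^2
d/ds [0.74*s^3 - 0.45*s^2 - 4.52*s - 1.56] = 2.22*s^2 - 0.9*s - 4.52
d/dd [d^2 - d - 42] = 2*d - 1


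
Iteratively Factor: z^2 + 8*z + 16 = (z + 4)*(z + 4)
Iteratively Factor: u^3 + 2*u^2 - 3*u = (u)*(u^2 + 2*u - 3) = u*(u + 3)*(u - 1)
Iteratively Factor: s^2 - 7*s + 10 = (s - 2)*(s - 5)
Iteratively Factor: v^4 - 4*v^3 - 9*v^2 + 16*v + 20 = (v + 1)*(v^3 - 5*v^2 - 4*v + 20) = (v + 1)*(v + 2)*(v^2 - 7*v + 10) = (v - 2)*(v + 1)*(v + 2)*(v - 5)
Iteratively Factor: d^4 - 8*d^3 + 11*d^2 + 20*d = (d)*(d^3 - 8*d^2 + 11*d + 20) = d*(d + 1)*(d^2 - 9*d + 20) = d*(d - 5)*(d + 1)*(d - 4)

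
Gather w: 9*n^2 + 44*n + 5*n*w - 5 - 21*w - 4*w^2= 9*n^2 + 44*n - 4*w^2 + w*(5*n - 21) - 5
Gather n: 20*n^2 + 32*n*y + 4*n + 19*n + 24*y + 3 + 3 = 20*n^2 + n*(32*y + 23) + 24*y + 6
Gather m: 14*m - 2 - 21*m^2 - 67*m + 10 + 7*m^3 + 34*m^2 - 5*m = 7*m^3 + 13*m^2 - 58*m + 8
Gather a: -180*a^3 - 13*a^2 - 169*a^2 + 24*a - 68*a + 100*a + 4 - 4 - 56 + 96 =-180*a^3 - 182*a^2 + 56*a + 40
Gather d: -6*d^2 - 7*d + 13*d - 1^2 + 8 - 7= -6*d^2 + 6*d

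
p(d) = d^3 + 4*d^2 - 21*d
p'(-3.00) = -18.00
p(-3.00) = 72.00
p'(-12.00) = 315.00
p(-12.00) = -900.00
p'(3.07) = 31.83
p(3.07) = 2.16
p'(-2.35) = -23.23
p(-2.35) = 58.46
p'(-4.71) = 7.87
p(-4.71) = 83.16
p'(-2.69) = -20.81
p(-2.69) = 65.97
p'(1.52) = -1.91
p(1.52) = -19.17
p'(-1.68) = -25.97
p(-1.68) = 41.83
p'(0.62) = -14.89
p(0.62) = -11.24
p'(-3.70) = -9.53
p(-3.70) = 81.81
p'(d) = 3*d^2 + 8*d - 21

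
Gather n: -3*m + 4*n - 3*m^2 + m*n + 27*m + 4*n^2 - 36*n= -3*m^2 + 24*m + 4*n^2 + n*(m - 32)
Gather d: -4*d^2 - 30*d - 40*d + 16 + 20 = -4*d^2 - 70*d + 36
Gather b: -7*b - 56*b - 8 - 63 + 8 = -63*b - 63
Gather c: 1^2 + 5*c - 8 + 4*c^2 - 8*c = 4*c^2 - 3*c - 7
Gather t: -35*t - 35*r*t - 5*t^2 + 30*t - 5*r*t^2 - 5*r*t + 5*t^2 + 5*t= -5*r*t^2 - 40*r*t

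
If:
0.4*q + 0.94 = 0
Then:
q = -2.35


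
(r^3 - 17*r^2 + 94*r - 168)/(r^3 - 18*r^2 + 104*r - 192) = (r - 7)/(r - 8)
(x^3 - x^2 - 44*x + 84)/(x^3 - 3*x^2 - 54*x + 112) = (x - 6)/(x - 8)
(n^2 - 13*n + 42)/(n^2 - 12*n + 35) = (n - 6)/(n - 5)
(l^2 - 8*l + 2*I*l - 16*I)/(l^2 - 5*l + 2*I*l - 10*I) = (l - 8)/(l - 5)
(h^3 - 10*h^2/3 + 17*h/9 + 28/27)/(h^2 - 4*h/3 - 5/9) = (9*h^2 - 33*h + 28)/(3*(3*h - 5))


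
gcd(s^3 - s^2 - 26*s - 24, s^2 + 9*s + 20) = s + 4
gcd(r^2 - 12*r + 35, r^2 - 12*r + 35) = r^2 - 12*r + 35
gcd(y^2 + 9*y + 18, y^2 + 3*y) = y + 3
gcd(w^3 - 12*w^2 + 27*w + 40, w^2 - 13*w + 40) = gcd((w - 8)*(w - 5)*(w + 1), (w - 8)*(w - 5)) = w^2 - 13*w + 40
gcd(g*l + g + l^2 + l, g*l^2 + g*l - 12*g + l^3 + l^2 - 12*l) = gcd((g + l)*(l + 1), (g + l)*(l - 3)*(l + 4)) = g + l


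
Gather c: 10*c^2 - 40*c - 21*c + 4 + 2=10*c^2 - 61*c + 6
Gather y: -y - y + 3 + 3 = 6 - 2*y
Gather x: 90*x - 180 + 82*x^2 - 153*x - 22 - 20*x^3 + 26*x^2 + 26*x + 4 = -20*x^3 + 108*x^2 - 37*x - 198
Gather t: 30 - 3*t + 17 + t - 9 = 38 - 2*t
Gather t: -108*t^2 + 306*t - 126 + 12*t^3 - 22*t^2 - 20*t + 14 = 12*t^3 - 130*t^2 + 286*t - 112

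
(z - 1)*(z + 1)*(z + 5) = z^3 + 5*z^2 - z - 5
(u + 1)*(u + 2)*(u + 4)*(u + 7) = u^4 + 14*u^3 + 63*u^2 + 106*u + 56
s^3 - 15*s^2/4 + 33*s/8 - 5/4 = (s - 2)*(s - 5/4)*(s - 1/2)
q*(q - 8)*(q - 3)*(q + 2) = q^4 - 9*q^3 + 2*q^2 + 48*q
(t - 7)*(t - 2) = t^2 - 9*t + 14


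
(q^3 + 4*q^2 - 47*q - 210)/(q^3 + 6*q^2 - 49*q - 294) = (q + 5)/(q + 7)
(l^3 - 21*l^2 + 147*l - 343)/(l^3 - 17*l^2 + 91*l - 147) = (l - 7)/(l - 3)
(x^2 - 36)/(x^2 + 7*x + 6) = (x - 6)/(x + 1)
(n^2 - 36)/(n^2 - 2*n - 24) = (n + 6)/(n + 4)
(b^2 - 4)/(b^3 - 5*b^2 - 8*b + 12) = (b - 2)/(b^2 - 7*b + 6)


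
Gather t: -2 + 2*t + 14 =2*t + 12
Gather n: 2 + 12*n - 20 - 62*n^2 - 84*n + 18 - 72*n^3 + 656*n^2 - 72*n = -72*n^3 + 594*n^2 - 144*n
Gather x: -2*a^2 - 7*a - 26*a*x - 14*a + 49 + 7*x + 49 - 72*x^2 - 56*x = -2*a^2 - 21*a - 72*x^2 + x*(-26*a - 49) + 98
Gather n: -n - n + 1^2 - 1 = -2*n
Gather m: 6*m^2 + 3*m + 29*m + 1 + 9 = 6*m^2 + 32*m + 10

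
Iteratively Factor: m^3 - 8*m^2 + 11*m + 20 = (m - 5)*(m^2 - 3*m - 4) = (m - 5)*(m - 4)*(m + 1)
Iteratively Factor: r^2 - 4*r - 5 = (r - 5)*(r + 1)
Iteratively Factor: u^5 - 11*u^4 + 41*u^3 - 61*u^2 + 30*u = (u - 5)*(u^4 - 6*u^3 + 11*u^2 - 6*u) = (u - 5)*(u - 2)*(u^3 - 4*u^2 + 3*u) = u*(u - 5)*(u - 2)*(u^2 - 4*u + 3) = u*(u - 5)*(u - 2)*(u - 1)*(u - 3)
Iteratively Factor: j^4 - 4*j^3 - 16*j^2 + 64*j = (j - 4)*(j^3 - 16*j) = (j - 4)*(j + 4)*(j^2 - 4*j) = j*(j - 4)*(j + 4)*(j - 4)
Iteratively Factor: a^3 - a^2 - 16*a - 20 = (a + 2)*(a^2 - 3*a - 10) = (a + 2)^2*(a - 5)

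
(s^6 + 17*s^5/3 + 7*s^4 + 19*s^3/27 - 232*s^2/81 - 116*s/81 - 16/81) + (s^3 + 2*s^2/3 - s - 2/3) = s^6 + 17*s^5/3 + 7*s^4 + 46*s^3/27 - 178*s^2/81 - 197*s/81 - 70/81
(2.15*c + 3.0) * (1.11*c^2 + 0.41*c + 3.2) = 2.3865*c^3 + 4.2115*c^2 + 8.11*c + 9.6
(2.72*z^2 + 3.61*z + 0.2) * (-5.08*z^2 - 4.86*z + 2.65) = -13.8176*z^4 - 31.558*z^3 - 11.3526*z^2 + 8.5945*z + 0.53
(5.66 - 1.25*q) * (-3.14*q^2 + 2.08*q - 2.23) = 3.925*q^3 - 20.3724*q^2 + 14.5603*q - 12.6218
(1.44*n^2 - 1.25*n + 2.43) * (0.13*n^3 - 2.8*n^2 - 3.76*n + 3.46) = 0.1872*n^5 - 4.1945*n^4 - 1.5985*n^3 + 2.8784*n^2 - 13.4618*n + 8.4078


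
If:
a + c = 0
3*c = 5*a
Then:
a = 0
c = 0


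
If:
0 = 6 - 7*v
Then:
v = 6/7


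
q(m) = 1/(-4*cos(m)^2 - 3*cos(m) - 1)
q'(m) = (-8*sin(m)*cos(m) - 3*sin(m))/(-4*cos(m)^2 - 3*cos(m) - 1)^2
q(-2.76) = -0.60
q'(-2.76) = -0.60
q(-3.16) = -0.50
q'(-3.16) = 0.02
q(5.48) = -0.20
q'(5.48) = 0.25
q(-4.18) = -1.97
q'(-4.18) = 3.54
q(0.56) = -0.16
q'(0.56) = -0.13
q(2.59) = -0.74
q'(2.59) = 1.10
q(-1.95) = -2.29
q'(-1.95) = 0.19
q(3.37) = -0.53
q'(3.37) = -0.31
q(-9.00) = -0.63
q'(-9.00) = -0.70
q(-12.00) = -0.16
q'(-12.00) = -0.13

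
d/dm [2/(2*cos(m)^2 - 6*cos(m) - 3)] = 4*(2*cos(m) - 3)*sin(m)/(6*cos(m) - cos(2*m) + 2)^2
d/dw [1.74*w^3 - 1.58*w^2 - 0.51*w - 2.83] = 5.22*w^2 - 3.16*w - 0.51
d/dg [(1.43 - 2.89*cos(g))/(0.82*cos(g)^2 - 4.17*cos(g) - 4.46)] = (-2.3698*cos(g)^2 + 2.3452*cos(g) - 18.8525)*sin(g)/(0.6724*cos(g)^4 - 6.8388*cos(g)^3 + 10.0745*cos(g)^2 + 37.1964*cos(g) + 19.8916)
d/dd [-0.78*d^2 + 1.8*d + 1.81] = 1.8 - 1.56*d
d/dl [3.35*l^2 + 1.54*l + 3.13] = 6.7*l + 1.54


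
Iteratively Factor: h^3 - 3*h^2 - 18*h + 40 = (h + 4)*(h^2 - 7*h + 10) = (h - 2)*(h + 4)*(h - 5)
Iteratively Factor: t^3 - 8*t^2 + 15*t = (t - 5)*(t^2 - 3*t) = t*(t - 5)*(t - 3)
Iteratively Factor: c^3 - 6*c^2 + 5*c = (c - 1)*(c^2 - 5*c) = c*(c - 1)*(c - 5)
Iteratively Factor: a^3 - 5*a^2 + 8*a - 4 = (a - 2)*(a^2 - 3*a + 2) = (a - 2)^2*(a - 1)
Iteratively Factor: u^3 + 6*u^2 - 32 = (u + 4)*(u^2 + 2*u - 8) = (u + 4)^2*(u - 2)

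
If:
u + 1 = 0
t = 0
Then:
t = 0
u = -1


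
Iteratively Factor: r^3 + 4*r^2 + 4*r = (r)*(r^2 + 4*r + 4) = r*(r + 2)*(r + 2)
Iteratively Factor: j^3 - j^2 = (j)*(j^2 - j) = j*(j - 1)*(j)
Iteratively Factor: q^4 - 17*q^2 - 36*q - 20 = (q + 2)*(q^3 - 2*q^2 - 13*q - 10) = (q + 2)^2*(q^2 - 4*q - 5) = (q + 1)*(q + 2)^2*(q - 5)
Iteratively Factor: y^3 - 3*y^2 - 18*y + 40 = (y + 4)*(y^2 - 7*y + 10) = (y - 5)*(y + 4)*(y - 2)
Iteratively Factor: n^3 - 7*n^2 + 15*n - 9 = (n - 1)*(n^2 - 6*n + 9) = (n - 3)*(n - 1)*(n - 3)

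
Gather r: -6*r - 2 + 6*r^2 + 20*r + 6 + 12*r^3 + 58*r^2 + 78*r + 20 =12*r^3 + 64*r^2 + 92*r + 24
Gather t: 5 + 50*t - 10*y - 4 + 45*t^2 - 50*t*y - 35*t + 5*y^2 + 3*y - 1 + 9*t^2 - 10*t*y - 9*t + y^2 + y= 54*t^2 + t*(6 - 60*y) + 6*y^2 - 6*y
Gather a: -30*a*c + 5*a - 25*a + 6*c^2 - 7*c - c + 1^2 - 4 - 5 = a*(-30*c - 20) + 6*c^2 - 8*c - 8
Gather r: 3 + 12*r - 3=12*r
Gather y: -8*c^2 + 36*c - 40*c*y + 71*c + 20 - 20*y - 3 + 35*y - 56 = -8*c^2 + 107*c + y*(15 - 40*c) - 39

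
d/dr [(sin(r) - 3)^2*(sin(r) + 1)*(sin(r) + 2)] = (4*sin(r)^3 - 9*sin(r)^2 - 14*sin(r) + 15)*cos(r)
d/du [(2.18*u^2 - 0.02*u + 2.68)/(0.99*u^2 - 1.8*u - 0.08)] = (-3.9042*u^2 - 5.6552*u + 4.8256)/(0.9801*u^4 - 3.564*u^3 + 3.0816*u^2 + 0.288*u + 0.0064)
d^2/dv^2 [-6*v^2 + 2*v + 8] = -12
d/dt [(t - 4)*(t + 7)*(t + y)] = 3*t^2 + 2*t*y + 6*t + 3*y - 28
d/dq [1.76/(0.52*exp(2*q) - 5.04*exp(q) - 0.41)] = (8.8704 - 1.8304*exp(q))*exp(q)/(-0.52*exp(2*q) + 5.04*exp(q) + 0.41)^2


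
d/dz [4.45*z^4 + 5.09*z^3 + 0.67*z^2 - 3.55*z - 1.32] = 17.8*z^3 + 15.27*z^2 + 1.34*z - 3.55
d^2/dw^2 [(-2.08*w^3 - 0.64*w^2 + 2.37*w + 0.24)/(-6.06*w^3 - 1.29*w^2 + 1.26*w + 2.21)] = (14.485824*w^6 - 426.917304*w^5 + 146.672604*w^4 + 66.442974*w^3 - 326.58732*w^2 + 3.46900200000001*w + 17.320172)/(222.545016*w^9 + 142.120332*w^8 - 108.56187*w^7 - 300.430323*w^6 - 81.086454*w^5 + 96.359085*w^4 + 108.345366*w^3 + 8.375679*w^2 - 18.461898*w - 10.793861)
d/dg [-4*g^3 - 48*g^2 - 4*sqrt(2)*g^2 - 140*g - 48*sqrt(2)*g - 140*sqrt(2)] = -12*g^2 - 96*g - 8*sqrt(2)*g - 140 - 48*sqrt(2)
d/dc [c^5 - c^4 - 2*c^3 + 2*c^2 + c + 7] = 5*c^4 - 4*c^3 - 6*c^2 + 4*c + 1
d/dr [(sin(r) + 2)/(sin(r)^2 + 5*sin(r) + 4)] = (-4*sin(r) + cos(r)^2 - 7)*cos(r)/(sin(r)^2 + 5*sin(r) + 4)^2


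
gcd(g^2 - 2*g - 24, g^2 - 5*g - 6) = g - 6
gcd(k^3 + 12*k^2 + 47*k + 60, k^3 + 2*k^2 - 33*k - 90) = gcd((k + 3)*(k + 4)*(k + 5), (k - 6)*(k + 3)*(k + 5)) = k^2 + 8*k + 15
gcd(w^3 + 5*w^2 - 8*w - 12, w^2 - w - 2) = w^2 - w - 2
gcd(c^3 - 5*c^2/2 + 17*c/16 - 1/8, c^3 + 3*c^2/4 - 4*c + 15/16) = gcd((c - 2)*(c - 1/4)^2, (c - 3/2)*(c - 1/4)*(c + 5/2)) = c - 1/4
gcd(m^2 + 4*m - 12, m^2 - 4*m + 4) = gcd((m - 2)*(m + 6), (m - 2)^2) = m - 2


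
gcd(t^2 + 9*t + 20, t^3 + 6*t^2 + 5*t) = t + 5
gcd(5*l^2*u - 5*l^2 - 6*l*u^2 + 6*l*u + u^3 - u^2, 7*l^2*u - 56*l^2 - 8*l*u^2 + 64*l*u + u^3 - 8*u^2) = -l + u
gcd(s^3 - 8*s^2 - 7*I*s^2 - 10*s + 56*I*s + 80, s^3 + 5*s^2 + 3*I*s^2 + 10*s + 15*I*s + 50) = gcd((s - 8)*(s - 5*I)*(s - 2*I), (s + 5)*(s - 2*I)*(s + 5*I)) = s - 2*I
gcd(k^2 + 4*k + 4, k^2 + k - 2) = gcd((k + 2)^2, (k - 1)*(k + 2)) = k + 2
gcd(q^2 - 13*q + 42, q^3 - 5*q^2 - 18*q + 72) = q - 6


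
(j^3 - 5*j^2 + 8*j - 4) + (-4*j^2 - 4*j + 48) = j^3 - 9*j^2 + 4*j + 44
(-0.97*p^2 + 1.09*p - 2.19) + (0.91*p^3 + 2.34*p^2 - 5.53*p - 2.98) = 0.91*p^3 + 1.37*p^2 - 4.44*p - 5.17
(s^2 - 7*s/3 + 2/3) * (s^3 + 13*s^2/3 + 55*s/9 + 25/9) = s^5 + 2*s^4 - 10*s^3/3 - 232*s^2/27 - 65*s/27 + 50/27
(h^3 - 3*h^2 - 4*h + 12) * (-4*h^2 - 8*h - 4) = -4*h^5 + 4*h^4 + 36*h^3 - 4*h^2 - 80*h - 48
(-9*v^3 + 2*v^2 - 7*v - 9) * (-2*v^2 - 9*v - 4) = 18*v^5 + 77*v^4 + 32*v^3 + 73*v^2 + 109*v + 36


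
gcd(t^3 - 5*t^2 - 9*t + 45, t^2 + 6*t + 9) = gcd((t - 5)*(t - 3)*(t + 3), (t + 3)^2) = t + 3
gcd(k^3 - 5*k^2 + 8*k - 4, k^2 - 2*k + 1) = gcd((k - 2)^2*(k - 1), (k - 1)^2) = k - 1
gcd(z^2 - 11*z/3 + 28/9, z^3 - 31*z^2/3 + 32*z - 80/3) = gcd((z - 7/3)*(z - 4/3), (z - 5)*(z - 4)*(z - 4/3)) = z - 4/3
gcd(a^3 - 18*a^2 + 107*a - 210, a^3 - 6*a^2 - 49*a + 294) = a^2 - 13*a + 42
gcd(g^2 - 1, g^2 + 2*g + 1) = g + 1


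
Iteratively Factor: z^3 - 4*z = (z + 2)*(z^2 - 2*z) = z*(z + 2)*(z - 2)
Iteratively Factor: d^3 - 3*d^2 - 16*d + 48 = (d + 4)*(d^2 - 7*d + 12) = (d - 4)*(d + 4)*(d - 3)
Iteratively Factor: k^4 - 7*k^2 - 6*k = (k + 2)*(k^3 - 2*k^2 - 3*k) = (k + 1)*(k + 2)*(k^2 - 3*k) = k*(k + 1)*(k + 2)*(k - 3)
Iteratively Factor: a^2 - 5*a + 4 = (a - 4)*(a - 1)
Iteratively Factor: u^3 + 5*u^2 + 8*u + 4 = (u + 2)*(u^2 + 3*u + 2) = (u + 1)*(u + 2)*(u + 2)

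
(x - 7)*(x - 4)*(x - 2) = x^3 - 13*x^2 + 50*x - 56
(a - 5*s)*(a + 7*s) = a^2 + 2*a*s - 35*s^2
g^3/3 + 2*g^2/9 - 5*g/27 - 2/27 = (g/3 + 1/3)*(g - 2/3)*(g + 1/3)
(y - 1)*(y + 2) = y^2 + y - 2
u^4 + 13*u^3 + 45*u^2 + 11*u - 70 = (u - 1)*(u + 2)*(u + 5)*(u + 7)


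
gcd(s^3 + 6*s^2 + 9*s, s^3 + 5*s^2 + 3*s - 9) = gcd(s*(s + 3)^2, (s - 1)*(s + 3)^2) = s^2 + 6*s + 9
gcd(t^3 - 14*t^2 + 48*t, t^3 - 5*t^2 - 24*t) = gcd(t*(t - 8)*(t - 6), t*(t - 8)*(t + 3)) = t^2 - 8*t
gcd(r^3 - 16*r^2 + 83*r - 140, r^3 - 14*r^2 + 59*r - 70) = r^2 - 12*r + 35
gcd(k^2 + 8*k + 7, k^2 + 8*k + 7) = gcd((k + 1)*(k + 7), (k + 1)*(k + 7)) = k^2 + 8*k + 7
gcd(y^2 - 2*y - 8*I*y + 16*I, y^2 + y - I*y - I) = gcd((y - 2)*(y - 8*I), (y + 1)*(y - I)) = 1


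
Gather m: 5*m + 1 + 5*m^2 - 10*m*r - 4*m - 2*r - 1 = 5*m^2 + m*(1 - 10*r) - 2*r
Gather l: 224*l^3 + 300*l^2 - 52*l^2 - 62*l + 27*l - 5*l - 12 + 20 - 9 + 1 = 224*l^3 + 248*l^2 - 40*l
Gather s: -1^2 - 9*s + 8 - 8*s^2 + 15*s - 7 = -8*s^2 + 6*s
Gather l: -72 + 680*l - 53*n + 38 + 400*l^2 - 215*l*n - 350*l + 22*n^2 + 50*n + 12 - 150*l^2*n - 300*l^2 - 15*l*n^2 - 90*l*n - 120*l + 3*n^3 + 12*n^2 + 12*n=l^2*(100 - 150*n) + l*(-15*n^2 - 305*n + 210) + 3*n^3 + 34*n^2 + 9*n - 22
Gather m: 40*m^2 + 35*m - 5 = 40*m^2 + 35*m - 5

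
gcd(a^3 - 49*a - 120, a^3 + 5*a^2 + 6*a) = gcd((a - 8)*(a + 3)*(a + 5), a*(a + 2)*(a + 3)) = a + 3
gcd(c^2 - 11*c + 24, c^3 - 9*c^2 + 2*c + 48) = c^2 - 11*c + 24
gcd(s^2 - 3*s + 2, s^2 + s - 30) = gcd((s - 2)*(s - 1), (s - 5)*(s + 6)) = 1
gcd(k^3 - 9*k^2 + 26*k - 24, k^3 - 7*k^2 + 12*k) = k^2 - 7*k + 12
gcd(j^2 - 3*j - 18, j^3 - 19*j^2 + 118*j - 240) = j - 6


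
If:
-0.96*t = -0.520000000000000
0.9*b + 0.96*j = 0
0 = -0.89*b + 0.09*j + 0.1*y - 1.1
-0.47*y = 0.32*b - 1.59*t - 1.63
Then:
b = -0.55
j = 0.51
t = 0.54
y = 5.67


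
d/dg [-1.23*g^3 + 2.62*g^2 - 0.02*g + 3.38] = -3.69*g^2 + 5.24*g - 0.02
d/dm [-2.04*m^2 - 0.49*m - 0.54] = -4.08*m - 0.49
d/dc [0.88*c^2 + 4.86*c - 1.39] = 1.76*c + 4.86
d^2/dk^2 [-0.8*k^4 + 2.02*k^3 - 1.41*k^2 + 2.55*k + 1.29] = -9.6*k^2 + 12.12*k - 2.82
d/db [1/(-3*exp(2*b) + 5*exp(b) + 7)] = (6*exp(b) - 5)*exp(b)/(-3*exp(2*b) + 5*exp(b) + 7)^2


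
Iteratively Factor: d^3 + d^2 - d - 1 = (d - 1)*(d^2 + 2*d + 1) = (d - 1)*(d + 1)*(d + 1)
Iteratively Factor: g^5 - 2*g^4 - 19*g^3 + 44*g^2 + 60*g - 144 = (g + 2)*(g^4 - 4*g^3 - 11*g^2 + 66*g - 72) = (g - 3)*(g + 2)*(g^3 - g^2 - 14*g + 24) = (g - 3)*(g - 2)*(g + 2)*(g^2 + g - 12) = (g - 3)*(g - 2)*(g + 2)*(g + 4)*(g - 3)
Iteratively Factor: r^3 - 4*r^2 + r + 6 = (r + 1)*(r^2 - 5*r + 6) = (r - 2)*(r + 1)*(r - 3)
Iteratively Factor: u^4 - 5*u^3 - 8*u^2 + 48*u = (u)*(u^3 - 5*u^2 - 8*u + 48) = u*(u + 3)*(u^2 - 8*u + 16) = u*(u - 4)*(u + 3)*(u - 4)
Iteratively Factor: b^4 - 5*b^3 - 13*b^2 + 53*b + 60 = (b - 4)*(b^3 - b^2 - 17*b - 15) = (b - 4)*(b + 3)*(b^2 - 4*b - 5) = (b - 5)*(b - 4)*(b + 3)*(b + 1)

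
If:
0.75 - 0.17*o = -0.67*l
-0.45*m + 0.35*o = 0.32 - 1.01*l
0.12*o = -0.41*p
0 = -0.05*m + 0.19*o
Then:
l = -1.45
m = -4.99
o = -1.31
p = 0.38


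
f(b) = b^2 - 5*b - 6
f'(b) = 2*b - 5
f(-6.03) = 60.51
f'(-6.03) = -17.06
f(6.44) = 3.27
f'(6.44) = 7.88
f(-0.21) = -4.91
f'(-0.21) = -5.42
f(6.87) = 6.85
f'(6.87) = 8.74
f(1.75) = -11.69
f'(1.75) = -1.50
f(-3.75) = 26.81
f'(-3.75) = -12.50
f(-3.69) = 26.07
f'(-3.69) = -12.38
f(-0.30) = -4.41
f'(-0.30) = -5.60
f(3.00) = -12.00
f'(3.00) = 1.00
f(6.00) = 0.00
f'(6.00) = 7.00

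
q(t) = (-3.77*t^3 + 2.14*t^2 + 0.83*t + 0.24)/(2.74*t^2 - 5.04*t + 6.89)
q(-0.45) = 0.07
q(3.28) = -5.40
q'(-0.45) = -0.30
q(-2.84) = 2.34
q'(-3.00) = -1.27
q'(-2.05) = -1.14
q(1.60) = -1.44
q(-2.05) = 1.39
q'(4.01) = -1.65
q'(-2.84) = -1.25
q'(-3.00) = -1.27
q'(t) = (5.04 - 5.48*t)*(-3.77*t^3 + 2.14*t^2 + 0.83*t + 0.24)/(2.74*t^2 - 5.04*t + 6.89)^2 + (-11.31*t^2 + 4.28*t + 0.83)/(2.74*t^2 - 5.04*t + 6.89) = (-10.3298*t^4 + 38.0016*t^3 - 90.9857*t^2 + 28.174*t + 6.9283)/(7.5076*t^4 - 27.6192*t^3 + 63.1588*t^2 - 69.4512*t + 47.4721)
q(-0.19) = 0.02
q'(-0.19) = -0.03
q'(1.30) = -2.28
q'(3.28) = -1.87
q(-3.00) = 2.55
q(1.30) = -0.67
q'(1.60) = -2.73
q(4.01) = -6.67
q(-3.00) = 2.55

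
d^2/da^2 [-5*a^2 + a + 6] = -10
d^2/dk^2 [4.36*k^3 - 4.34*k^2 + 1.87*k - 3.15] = 26.16*k - 8.68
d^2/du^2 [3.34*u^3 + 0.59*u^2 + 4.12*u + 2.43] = 20.04*u + 1.18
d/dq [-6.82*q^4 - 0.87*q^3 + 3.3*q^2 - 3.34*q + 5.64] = -27.28*q^3 - 2.61*q^2 + 6.6*q - 3.34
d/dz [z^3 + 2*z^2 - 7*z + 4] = 3*z^2 + 4*z - 7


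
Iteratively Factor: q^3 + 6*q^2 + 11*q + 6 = (q + 2)*(q^2 + 4*q + 3) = (q + 2)*(q + 3)*(q + 1)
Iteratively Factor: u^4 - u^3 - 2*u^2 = (u)*(u^3 - u^2 - 2*u) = u^2*(u^2 - u - 2) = u^2*(u + 1)*(u - 2)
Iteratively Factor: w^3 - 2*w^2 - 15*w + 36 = (w + 4)*(w^2 - 6*w + 9) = (w - 3)*(w + 4)*(w - 3)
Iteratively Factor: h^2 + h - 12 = (h + 4)*(h - 3)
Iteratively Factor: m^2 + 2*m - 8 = (m + 4)*(m - 2)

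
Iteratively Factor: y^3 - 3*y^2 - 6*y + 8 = (y - 1)*(y^2 - 2*y - 8) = (y - 4)*(y - 1)*(y + 2)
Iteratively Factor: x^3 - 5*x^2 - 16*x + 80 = (x - 4)*(x^2 - x - 20) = (x - 4)*(x + 4)*(x - 5)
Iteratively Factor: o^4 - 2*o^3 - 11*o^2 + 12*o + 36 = (o + 2)*(o^3 - 4*o^2 - 3*o + 18) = (o - 3)*(o + 2)*(o^2 - o - 6) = (o - 3)*(o + 2)^2*(o - 3)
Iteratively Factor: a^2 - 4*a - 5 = (a - 5)*(a + 1)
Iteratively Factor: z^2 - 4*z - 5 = (z - 5)*(z + 1)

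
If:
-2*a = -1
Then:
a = 1/2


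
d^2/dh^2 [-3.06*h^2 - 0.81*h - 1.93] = -6.12000000000000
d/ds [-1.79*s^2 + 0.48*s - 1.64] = 0.48 - 3.58*s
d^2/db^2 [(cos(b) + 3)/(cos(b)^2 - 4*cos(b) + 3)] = (8*(cos(b) - 2)^2*(cos(b) + 3)*sin(b)^2 + 2*(-6*cos(b) + cos(3*b) + 1)*(cos(b)^2 - 4*cos(b) + 3) - (cos(b)^2 - 4*cos(b) + 3)^2*cos(b))/(cos(b)^2 - 4*cos(b) + 3)^3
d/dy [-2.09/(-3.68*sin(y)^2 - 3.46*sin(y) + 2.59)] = -(15.3824*sin(y) + 7.2314)*cos(y)/(3.68*sin(y)^2 + 3.46*sin(y) - 2.59)^2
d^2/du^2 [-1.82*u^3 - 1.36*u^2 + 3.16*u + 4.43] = -10.92*u - 2.72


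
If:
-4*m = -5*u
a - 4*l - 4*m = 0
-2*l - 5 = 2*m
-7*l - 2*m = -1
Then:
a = -10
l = 6/5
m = -37/10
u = -74/25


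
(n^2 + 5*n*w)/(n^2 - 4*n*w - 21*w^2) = n*(-n - 5*w)/(-n^2 + 4*n*w + 21*w^2)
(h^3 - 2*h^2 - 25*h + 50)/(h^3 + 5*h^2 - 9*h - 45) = (h^2 - 7*h + 10)/(h^2 - 9)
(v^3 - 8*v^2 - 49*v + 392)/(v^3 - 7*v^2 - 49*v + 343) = (v - 8)/(v - 7)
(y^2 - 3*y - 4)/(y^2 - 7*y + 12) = (y + 1)/(y - 3)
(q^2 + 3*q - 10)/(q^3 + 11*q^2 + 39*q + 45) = (q - 2)/(q^2 + 6*q + 9)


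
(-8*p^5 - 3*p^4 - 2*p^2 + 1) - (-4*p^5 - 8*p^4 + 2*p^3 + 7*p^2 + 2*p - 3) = -4*p^5 + 5*p^4 - 2*p^3 - 9*p^2 - 2*p + 4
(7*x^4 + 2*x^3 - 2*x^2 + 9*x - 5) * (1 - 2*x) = -14*x^5 + 3*x^4 + 6*x^3 - 20*x^2 + 19*x - 5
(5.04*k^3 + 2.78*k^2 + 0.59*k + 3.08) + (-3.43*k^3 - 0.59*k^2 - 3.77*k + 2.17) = 1.61*k^3 + 2.19*k^2 - 3.18*k + 5.25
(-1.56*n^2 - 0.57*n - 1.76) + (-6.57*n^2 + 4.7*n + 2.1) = -8.13*n^2 + 4.13*n + 0.34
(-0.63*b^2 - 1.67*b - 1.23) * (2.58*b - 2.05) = -1.6254*b^3 - 3.0171*b^2 + 0.2501*b + 2.5215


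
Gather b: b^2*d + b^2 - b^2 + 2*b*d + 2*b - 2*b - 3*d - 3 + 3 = b^2*d + 2*b*d - 3*d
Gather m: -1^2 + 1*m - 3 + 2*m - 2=3*m - 6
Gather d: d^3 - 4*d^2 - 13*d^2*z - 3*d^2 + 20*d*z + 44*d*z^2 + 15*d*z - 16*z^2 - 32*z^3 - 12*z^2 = d^3 + d^2*(-13*z - 7) + d*(44*z^2 + 35*z) - 32*z^3 - 28*z^2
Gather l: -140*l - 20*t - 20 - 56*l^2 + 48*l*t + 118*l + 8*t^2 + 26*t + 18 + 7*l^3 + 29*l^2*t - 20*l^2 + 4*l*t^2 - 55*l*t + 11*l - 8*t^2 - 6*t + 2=7*l^3 + l^2*(29*t - 76) + l*(4*t^2 - 7*t - 11)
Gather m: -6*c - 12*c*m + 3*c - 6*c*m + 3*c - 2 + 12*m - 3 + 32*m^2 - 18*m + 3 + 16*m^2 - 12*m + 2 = 48*m^2 + m*(-18*c - 18)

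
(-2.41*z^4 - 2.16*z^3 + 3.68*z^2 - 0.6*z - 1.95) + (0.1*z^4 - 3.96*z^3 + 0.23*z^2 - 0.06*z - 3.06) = -2.31*z^4 - 6.12*z^3 + 3.91*z^2 - 0.66*z - 5.01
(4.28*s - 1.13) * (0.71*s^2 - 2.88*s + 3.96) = 3.0388*s^3 - 13.1287*s^2 + 20.2032*s - 4.4748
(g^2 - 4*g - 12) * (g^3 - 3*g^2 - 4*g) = g^5 - 7*g^4 - 4*g^3 + 52*g^2 + 48*g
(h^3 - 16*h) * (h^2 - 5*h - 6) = h^5 - 5*h^4 - 22*h^3 + 80*h^2 + 96*h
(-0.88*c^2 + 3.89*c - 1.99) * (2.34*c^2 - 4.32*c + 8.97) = -2.0592*c^4 + 12.9042*c^3 - 29.355*c^2 + 43.4901*c - 17.8503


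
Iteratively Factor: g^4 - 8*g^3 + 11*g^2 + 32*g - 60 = (g - 2)*(g^3 - 6*g^2 - g + 30) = (g - 2)*(g + 2)*(g^2 - 8*g + 15) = (g - 3)*(g - 2)*(g + 2)*(g - 5)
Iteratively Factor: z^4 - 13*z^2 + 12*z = (z - 3)*(z^3 + 3*z^2 - 4*z) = (z - 3)*(z - 1)*(z^2 + 4*z) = (z - 3)*(z - 1)*(z + 4)*(z)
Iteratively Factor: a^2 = (a)*(a)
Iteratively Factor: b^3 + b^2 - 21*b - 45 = (b - 5)*(b^2 + 6*b + 9) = (b - 5)*(b + 3)*(b + 3)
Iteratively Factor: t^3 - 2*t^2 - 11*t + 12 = (t - 4)*(t^2 + 2*t - 3) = (t - 4)*(t - 1)*(t + 3)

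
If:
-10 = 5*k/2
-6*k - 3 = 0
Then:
No Solution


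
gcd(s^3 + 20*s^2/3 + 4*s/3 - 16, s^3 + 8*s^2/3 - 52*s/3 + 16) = s^2 + 14*s/3 - 8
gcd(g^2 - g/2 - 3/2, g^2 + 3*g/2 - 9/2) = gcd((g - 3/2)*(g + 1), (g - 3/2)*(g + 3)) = g - 3/2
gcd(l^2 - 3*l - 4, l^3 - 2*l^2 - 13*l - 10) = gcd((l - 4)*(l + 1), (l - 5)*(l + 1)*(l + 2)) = l + 1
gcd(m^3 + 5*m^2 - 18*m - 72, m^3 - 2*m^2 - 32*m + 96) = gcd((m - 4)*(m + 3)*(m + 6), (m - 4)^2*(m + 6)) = m^2 + 2*m - 24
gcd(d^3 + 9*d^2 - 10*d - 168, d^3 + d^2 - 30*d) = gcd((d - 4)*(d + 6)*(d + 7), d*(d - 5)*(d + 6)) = d + 6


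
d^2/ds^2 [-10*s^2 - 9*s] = -20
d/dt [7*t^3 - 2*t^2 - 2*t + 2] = 21*t^2 - 4*t - 2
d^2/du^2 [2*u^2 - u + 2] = 4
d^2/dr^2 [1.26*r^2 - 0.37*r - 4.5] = 2.52000000000000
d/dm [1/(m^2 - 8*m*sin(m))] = 2*(4*m*cos(m) - m + 4*sin(m))/(m^2*(m - 8*sin(m))^2)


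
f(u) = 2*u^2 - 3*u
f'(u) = 4*u - 3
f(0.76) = -1.12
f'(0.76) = 0.04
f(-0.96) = 4.72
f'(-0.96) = -6.84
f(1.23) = -0.66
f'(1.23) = 1.92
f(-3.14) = 29.14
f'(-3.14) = -15.56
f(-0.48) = 1.90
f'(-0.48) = -4.92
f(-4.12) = 46.31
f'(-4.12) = -19.48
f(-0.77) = 3.50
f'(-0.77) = -6.08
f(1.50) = 0.00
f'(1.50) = 3.00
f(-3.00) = 27.00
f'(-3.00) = -15.00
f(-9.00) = 189.00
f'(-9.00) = -39.00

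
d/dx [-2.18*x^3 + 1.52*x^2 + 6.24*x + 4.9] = -6.54*x^2 + 3.04*x + 6.24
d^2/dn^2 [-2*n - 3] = 0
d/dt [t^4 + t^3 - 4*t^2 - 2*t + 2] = 4*t^3 + 3*t^2 - 8*t - 2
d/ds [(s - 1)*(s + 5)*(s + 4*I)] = 3*s^2 + 8*s*(1 + I) - 5 + 16*I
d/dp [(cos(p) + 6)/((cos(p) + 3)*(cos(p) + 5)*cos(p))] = 2*(cos(p)^3 + 13*cos(p)^2 + 48*cos(p) + 45)*sin(p)/((cos(p) + 3)^2*(cos(p) + 5)^2*cos(p)^2)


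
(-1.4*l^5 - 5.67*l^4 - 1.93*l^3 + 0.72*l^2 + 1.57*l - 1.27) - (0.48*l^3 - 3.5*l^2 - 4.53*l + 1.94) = -1.4*l^5 - 5.67*l^4 - 2.41*l^3 + 4.22*l^2 + 6.1*l - 3.21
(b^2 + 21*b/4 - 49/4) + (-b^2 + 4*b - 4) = 37*b/4 - 65/4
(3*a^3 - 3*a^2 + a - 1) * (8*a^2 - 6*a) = 24*a^5 - 42*a^4 + 26*a^3 - 14*a^2 + 6*a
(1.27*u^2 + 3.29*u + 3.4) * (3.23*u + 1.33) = 4.1021*u^3 + 12.3158*u^2 + 15.3577*u + 4.522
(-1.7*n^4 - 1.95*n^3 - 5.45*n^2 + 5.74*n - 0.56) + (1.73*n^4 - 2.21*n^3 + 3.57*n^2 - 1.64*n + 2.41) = 0.03*n^4 - 4.16*n^3 - 1.88*n^2 + 4.1*n + 1.85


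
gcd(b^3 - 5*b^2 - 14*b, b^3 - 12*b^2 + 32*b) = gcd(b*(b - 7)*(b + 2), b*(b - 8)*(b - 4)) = b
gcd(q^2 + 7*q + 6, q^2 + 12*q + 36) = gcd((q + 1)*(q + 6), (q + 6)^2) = q + 6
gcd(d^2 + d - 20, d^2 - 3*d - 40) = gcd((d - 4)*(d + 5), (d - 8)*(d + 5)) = d + 5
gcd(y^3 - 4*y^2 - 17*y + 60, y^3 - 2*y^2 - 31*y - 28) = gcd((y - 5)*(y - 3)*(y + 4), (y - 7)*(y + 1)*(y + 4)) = y + 4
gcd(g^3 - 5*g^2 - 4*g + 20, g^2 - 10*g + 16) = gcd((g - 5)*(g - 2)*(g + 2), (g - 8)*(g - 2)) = g - 2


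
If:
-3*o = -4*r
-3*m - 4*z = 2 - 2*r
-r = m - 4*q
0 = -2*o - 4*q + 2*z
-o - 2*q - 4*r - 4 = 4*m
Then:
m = 58/31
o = -88/31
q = -2/31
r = -66/31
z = -92/31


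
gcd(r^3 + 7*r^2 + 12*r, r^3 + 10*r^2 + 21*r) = r^2 + 3*r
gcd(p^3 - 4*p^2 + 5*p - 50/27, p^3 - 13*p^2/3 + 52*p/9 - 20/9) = p^2 - 7*p/3 + 10/9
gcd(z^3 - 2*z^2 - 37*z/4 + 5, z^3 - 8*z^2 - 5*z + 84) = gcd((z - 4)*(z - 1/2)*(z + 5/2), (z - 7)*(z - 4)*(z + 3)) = z - 4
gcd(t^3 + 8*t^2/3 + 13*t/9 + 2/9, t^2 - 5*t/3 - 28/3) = 1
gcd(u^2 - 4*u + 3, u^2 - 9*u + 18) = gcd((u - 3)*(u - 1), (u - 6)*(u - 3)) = u - 3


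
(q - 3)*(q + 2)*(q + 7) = q^3 + 6*q^2 - 13*q - 42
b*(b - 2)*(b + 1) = b^3 - b^2 - 2*b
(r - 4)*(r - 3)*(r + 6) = r^3 - r^2 - 30*r + 72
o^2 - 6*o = o*(o - 6)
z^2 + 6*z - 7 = (z - 1)*(z + 7)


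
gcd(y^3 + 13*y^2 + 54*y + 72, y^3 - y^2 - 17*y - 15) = y + 3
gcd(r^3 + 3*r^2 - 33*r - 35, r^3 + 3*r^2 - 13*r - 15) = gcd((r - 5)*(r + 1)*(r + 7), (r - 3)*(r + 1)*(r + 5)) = r + 1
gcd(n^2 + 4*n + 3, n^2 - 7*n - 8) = n + 1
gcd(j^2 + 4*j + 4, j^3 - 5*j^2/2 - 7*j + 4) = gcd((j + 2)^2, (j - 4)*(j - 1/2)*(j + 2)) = j + 2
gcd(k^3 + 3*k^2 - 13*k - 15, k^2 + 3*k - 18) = k - 3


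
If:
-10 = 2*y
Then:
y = -5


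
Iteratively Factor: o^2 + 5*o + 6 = (o + 2)*(o + 3)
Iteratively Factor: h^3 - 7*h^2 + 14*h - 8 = (h - 1)*(h^2 - 6*h + 8) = (h - 4)*(h - 1)*(h - 2)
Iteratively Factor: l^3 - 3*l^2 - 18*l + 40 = (l + 4)*(l^2 - 7*l + 10) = (l - 5)*(l + 4)*(l - 2)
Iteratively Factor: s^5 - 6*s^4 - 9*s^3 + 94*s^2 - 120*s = (s - 3)*(s^4 - 3*s^3 - 18*s^2 + 40*s) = (s - 5)*(s - 3)*(s^3 + 2*s^2 - 8*s) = (s - 5)*(s - 3)*(s + 4)*(s^2 - 2*s) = (s - 5)*(s - 3)*(s - 2)*(s + 4)*(s)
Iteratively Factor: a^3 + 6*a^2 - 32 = (a + 4)*(a^2 + 2*a - 8) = (a - 2)*(a + 4)*(a + 4)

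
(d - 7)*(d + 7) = d^2 - 49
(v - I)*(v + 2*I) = v^2 + I*v + 2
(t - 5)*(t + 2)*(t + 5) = t^3 + 2*t^2 - 25*t - 50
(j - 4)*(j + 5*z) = j^2 + 5*j*z - 4*j - 20*z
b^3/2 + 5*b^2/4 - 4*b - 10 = (b/2 + sqrt(2))*(b + 5/2)*(b - 2*sqrt(2))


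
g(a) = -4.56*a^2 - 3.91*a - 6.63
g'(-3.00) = 23.45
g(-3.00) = -35.94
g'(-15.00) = 132.89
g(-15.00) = -973.98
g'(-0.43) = 0.01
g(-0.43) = -5.79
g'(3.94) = -39.84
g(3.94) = -92.82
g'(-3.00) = 23.45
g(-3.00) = -35.94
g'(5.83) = -57.08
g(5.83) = -184.41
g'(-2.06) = 14.88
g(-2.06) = -17.93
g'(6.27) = -61.09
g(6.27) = -210.41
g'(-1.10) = 6.12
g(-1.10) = -7.85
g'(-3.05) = 23.91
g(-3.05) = -37.12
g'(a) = -9.12*a - 3.91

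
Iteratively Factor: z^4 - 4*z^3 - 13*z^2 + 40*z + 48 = (z + 1)*(z^3 - 5*z^2 - 8*z + 48) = (z - 4)*(z + 1)*(z^2 - z - 12) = (z - 4)^2*(z + 1)*(z + 3)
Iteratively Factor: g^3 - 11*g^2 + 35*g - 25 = (g - 5)*(g^2 - 6*g + 5) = (g - 5)^2*(g - 1)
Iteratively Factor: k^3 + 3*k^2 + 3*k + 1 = (k + 1)*(k^2 + 2*k + 1) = (k + 1)^2*(k + 1)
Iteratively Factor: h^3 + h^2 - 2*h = (h - 1)*(h^2 + 2*h) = (h - 1)*(h + 2)*(h)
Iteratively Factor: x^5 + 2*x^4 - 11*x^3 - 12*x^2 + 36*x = (x - 2)*(x^4 + 4*x^3 - 3*x^2 - 18*x) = (x - 2)^2*(x^3 + 6*x^2 + 9*x) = (x - 2)^2*(x + 3)*(x^2 + 3*x) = (x - 2)^2*(x + 3)^2*(x)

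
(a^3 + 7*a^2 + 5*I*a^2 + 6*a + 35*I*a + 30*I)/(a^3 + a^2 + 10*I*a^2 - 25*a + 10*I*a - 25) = (a + 6)/(a + 5*I)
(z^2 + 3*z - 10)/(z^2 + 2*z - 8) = (z + 5)/(z + 4)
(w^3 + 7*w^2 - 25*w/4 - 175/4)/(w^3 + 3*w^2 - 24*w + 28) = (w^2 - 25/4)/(w^2 - 4*w + 4)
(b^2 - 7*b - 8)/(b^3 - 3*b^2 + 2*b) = (b^2 - 7*b - 8)/(b*(b^2 - 3*b + 2))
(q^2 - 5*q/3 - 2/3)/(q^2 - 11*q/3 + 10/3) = (3*q + 1)/(3*q - 5)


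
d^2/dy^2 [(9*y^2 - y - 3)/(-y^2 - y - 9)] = 4*(5*y^3 + 126*y^2 - 9*y - 381)/(y^6 + 3*y^5 + 30*y^4 + 55*y^3 + 270*y^2 + 243*y + 729)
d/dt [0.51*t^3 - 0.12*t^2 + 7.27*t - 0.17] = 1.53*t^2 - 0.24*t + 7.27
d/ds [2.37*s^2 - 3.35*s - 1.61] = 4.74*s - 3.35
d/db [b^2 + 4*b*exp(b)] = 4*b*exp(b) + 2*b + 4*exp(b)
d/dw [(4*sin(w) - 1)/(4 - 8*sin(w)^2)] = 2*(-sin(w) - cos(2*w) + 2)*cos(w)/(cos(4*w) + 1)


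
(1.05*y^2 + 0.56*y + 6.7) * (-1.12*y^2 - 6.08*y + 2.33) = -1.176*y^4 - 7.0112*y^3 - 8.4623*y^2 - 39.4312*y + 15.611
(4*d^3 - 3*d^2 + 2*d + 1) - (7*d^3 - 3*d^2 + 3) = -3*d^3 + 2*d - 2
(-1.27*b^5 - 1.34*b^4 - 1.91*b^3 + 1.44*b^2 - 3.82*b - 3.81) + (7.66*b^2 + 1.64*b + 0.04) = -1.27*b^5 - 1.34*b^4 - 1.91*b^3 + 9.1*b^2 - 2.18*b - 3.77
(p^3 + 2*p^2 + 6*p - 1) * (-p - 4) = -p^4 - 6*p^3 - 14*p^2 - 23*p + 4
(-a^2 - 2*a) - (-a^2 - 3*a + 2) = a - 2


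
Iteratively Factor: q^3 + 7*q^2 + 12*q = (q)*(q^2 + 7*q + 12) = q*(q + 3)*(q + 4)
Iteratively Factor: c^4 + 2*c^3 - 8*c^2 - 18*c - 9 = (c - 3)*(c^3 + 5*c^2 + 7*c + 3) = (c - 3)*(c + 3)*(c^2 + 2*c + 1) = (c - 3)*(c + 1)*(c + 3)*(c + 1)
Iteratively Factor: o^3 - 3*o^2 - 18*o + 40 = (o - 5)*(o^2 + 2*o - 8) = (o - 5)*(o + 4)*(o - 2)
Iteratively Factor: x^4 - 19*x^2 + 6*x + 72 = (x - 3)*(x^3 + 3*x^2 - 10*x - 24) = (x - 3)*(x + 2)*(x^2 + x - 12) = (x - 3)*(x + 2)*(x + 4)*(x - 3)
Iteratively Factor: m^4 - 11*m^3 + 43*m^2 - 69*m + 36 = (m - 4)*(m^3 - 7*m^2 + 15*m - 9) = (m - 4)*(m - 1)*(m^2 - 6*m + 9) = (m - 4)*(m - 3)*(m - 1)*(m - 3)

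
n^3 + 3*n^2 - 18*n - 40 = (n - 4)*(n + 2)*(n + 5)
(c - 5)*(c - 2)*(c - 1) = c^3 - 8*c^2 + 17*c - 10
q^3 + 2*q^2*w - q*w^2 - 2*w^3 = (q - w)*(q + w)*(q + 2*w)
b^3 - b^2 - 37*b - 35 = (b - 7)*(b + 1)*(b + 5)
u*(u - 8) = u^2 - 8*u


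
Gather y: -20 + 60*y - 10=60*y - 30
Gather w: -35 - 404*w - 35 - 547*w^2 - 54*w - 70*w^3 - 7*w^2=-70*w^3 - 554*w^2 - 458*w - 70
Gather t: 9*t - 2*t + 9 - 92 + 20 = 7*t - 63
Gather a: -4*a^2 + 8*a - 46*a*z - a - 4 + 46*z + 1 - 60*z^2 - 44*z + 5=-4*a^2 + a*(7 - 46*z) - 60*z^2 + 2*z + 2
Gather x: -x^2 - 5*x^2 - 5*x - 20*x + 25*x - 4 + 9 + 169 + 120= 294 - 6*x^2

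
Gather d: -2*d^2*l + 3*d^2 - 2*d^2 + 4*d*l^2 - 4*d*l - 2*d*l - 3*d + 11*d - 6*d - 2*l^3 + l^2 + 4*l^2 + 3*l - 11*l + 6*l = d^2*(1 - 2*l) + d*(4*l^2 - 6*l + 2) - 2*l^3 + 5*l^2 - 2*l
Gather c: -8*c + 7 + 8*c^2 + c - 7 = 8*c^2 - 7*c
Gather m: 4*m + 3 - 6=4*m - 3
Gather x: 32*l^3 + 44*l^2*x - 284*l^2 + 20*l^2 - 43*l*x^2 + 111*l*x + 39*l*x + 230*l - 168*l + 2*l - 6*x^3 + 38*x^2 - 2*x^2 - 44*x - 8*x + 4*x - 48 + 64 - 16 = 32*l^3 - 264*l^2 + 64*l - 6*x^3 + x^2*(36 - 43*l) + x*(44*l^2 + 150*l - 48)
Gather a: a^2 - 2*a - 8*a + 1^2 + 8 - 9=a^2 - 10*a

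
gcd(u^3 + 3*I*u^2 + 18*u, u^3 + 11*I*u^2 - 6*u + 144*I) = u^2 + 3*I*u + 18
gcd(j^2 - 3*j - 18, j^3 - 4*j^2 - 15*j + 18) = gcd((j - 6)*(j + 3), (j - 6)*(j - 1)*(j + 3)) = j^2 - 3*j - 18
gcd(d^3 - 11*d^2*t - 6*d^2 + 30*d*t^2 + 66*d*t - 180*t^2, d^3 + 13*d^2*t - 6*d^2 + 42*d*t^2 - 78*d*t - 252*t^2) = d - 6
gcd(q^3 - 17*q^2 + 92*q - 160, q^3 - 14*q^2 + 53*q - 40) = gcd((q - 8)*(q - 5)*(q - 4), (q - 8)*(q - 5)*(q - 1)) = q^2 - 13*q + 40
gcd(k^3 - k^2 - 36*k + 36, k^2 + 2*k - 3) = k - 1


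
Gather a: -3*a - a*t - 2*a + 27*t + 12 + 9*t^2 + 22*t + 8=a*(-t - 5) + 9*t^2 + 49*t + 20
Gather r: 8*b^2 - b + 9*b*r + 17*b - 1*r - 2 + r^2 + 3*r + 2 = 8*b^2 + 16*b + r^2 + r*(9*b + 2)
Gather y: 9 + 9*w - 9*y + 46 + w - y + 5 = 10*w - 10*y + 60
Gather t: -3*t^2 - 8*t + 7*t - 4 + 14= -3*t^2 - t + 10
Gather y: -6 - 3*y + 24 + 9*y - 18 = 6*y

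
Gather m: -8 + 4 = -4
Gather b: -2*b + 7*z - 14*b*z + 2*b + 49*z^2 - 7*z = -14*b*z + 49*z^2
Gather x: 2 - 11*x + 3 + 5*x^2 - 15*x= 5*x^2 - 26*x + 5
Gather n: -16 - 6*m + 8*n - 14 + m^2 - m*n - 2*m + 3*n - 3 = m^2 - 8*m + n*(11 - m) - 33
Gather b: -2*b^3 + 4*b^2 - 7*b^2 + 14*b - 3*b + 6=-2*b^3 - 3*b^2 + 11*b + 6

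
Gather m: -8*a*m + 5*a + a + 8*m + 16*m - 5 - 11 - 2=6*a + m*(24 - 8*a) - 18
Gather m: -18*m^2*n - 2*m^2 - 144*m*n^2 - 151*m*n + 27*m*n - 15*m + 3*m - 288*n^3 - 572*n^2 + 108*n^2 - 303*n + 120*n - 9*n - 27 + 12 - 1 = m^2*(-18*n - 2) + m*(-144*n^2 - 124*n - 12) - 288*n^3 - 464*n^2 - 192*n - 16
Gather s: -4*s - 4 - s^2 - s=-s^2 - 5*s - 4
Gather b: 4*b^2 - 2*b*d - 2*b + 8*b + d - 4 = 4*b^2 + b*(6 - 2*d) + d - 4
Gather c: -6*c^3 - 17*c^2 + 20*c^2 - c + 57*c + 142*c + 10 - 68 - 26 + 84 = -6*c^3 + 3*c^2 + 198*c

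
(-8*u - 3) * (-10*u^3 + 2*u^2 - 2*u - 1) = 80*u^4 + 14*u^3 + 10*u^2 + 14*u + 3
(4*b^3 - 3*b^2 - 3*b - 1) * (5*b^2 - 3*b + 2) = 20*b^5 - 27*b^4 + 2*b^3 - 2*b^2 - 3*b - 2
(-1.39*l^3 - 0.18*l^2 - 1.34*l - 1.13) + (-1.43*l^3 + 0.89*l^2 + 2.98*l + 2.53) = -2.82*l^3 + 0.71*l^2 + 1.64*l + 1.4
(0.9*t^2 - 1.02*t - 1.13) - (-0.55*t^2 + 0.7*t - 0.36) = 1.45*t^2 - 1.72*t - 0.77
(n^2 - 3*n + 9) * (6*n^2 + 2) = 6*n^4 - 18*n^3 + 56*n^2 - 6*n + 18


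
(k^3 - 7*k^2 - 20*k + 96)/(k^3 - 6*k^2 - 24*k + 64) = (k - 3)/(k - 2)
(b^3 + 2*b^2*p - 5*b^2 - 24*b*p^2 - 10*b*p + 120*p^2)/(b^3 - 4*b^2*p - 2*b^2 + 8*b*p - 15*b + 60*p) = (b + 6*p)/(b + 3)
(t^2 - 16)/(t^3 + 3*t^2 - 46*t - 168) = (t - 4)/(t^2 - t - 42)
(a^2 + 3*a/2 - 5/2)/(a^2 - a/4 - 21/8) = 4*(-2*a^2 - 3*a + 5)/(-8*a^2 + 2*a + 21)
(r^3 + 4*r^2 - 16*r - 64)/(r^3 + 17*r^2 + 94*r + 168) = (r^2 - 16)/(r^2 + 13*r + 42)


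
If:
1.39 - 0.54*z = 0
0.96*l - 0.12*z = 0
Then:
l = 0.32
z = 2.57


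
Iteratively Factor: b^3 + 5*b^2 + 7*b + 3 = (b + 1)*(b^2 + 4*b + 3) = (b + 1)^2*(b + 3)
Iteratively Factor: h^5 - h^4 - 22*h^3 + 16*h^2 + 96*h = (h + 4)*(h^4 - 5*h^3 - 2*h^2 + 24*h) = (h + 2)*(h + 4)*(h^3 - 7*h^2 + 12*h) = (h - 4)*(h + 2)*(h + 4)*(h^2 - 3*h) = h*(h - 4)*(h + 2)*(h + 4)*(h - 3)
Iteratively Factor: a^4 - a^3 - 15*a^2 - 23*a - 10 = (a + 1)*(a^3 - 2*a^2 - 13*a - 10) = (a + 1)^2*(a^2 - 3*a - 10) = (a - 5)*(a + 1)^2*(a + 2)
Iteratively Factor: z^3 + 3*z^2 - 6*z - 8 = (z + 4)*(z^2 - z - 2) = (z - 2)*(z + 4)*(z + 1)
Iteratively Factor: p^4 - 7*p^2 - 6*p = (p + 1)*(p^3 - p^2 - 6*p) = (p - 3)*(p + 1)*(p^2 + 2*p) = (p - 3)*(p + 1)*(p + 2)*(p)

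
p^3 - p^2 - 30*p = p*(p - 6)*(p + 5)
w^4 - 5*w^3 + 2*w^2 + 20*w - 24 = (w - 3)*(w - 2)^2*(w + 2)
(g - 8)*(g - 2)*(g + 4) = g^3 - 6*g^2 - 24*g + 64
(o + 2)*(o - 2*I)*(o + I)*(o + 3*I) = o^4 + 2*o^3 + 2*I*o^3 + 5*o^2 + 4*I*o^2 + 10*o + 6*I*o + 12*I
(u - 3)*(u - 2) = u^2 - 5*u + 6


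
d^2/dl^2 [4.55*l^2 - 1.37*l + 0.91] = 9.10000000000000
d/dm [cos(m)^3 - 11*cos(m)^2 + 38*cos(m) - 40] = (-3*cos(m)^2 + 22*cos(m) - 38)*sin(m)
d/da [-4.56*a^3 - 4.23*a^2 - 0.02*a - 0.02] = -13.68*a^2 - 8.46*a - 0.02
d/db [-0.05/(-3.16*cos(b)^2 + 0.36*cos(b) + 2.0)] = (0.316*cos(b) - 0.018)*sin(b)/(-3.16*cos(b)^2 + 0.36*cos(b) + 2.0)^2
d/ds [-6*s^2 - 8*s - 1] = -12*s - 8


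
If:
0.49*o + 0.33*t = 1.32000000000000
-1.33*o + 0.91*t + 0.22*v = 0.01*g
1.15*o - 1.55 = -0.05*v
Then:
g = 33.6574440052701*v + 2.61923583662714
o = 1.34782608695652 - 0.0434782608695652*v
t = 0.0645586297760211*v + 1.99868247694335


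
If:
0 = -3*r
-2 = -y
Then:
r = 0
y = 2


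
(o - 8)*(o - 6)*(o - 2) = o^3 - 16*o^2 + 76*o - 96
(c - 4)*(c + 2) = c^2 - 2*c - 8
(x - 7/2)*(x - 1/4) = x^2 - 15*x/4 + 7/8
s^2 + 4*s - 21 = (s - 3)*(s + 7)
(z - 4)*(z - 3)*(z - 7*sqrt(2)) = z^3 - 7*sqrt(2)*z^2 - 7*z^2 + 12*z + 49*sqrt(2)*z - 84*sqrt(2)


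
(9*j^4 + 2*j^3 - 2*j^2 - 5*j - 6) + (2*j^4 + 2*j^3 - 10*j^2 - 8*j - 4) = 11*j^4 + 4*j^3 - 12*j^2 - 13*j - 10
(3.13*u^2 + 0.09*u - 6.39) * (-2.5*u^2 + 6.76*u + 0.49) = -7.825*u^4 + 20.9338*u^3 + 18.1171*u^2 - 43.1523*u - 3.1311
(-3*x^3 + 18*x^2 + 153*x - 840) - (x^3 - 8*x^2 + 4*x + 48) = -4*x^3 + 26*x^2 + 149*x - 888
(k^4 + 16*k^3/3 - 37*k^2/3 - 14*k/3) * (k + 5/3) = k^5 + 7*k^4 - 31*k^3/9 - 227*k^2/9 - 70*k/9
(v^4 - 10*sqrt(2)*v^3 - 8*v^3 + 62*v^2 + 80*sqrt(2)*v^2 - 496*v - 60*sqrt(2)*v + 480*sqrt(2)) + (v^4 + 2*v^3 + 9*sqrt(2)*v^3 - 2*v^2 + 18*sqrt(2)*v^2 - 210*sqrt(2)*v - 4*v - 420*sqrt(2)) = 2*v^4 - 6*v^3 - sqrt(2)*v^3 + 60*v^2 + 98*sqrt(2)*v^2 - 500*v - 270*sqrt(2)*v + 60*sqrt(2)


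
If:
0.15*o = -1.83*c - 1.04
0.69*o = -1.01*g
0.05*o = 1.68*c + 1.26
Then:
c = -0.70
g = -1.11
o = 1.63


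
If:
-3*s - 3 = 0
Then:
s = -1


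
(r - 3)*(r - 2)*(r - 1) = r^3 - 6*r^2 + 11*r - 6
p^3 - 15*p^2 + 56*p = p*(p - 8)*(p - 7)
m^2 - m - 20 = (m - 5)*(m + 4)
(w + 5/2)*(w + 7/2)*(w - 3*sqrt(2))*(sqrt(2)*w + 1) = sqrt(2)*w^4 - 5*w^3 + 6*sqrt(2)*w^3 - 30*w^2 + 23*sqrt(2)*w^2/4 - 175*w/4 - 18*sqrt(2)*w - 105*sqrt(2)/4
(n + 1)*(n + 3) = n^2 + 4*n + 3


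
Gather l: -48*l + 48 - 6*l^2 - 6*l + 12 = -6*l^2 - 54*l + 60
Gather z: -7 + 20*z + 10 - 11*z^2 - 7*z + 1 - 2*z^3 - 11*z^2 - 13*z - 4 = -2*z^3 - 22*z^2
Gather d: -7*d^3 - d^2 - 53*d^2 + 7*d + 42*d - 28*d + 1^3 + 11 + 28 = -7*d^3 - 54*d^2 + 21*d + 40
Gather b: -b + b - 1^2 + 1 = 0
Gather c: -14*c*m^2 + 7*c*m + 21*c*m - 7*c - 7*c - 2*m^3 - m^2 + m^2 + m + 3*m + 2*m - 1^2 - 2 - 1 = c*(-14*m^2 + 28*m - 14) - 2*m^3 + 6*m - 4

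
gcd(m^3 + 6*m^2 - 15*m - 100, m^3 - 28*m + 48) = m - 4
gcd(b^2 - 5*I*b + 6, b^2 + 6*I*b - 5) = b + I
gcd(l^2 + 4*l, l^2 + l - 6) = 1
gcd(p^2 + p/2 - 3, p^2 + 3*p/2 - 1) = p + 2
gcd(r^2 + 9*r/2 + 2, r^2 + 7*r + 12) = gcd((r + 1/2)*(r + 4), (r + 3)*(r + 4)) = r + 4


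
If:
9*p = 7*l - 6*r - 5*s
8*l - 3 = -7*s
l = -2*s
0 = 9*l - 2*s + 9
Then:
No Solution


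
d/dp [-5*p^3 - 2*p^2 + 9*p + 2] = -15*p^2 - 4*p + 9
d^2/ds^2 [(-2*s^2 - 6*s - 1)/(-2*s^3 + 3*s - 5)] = 2*(8*s^6 + 72*s^5 + 60*s^4 - 104*s^3 - 378*s^2 - 30*s + 149)/(8*s^9 - 36*s^7 + 60*s^6 + 54*s^5 - 180*s^4 + 123*s^3 + 135*s^2 - 225*s + 125)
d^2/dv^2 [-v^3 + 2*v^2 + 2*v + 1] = 4 - 6*v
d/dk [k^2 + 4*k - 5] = 2*k + 4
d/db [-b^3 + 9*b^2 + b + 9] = -3*b^2 + 18*b + 1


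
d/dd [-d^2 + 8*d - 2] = 8 - 2*d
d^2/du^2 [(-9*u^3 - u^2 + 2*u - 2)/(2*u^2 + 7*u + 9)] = 2*(-257*u^3 - 1671*u^2 - 2379*u - 269)/(8*u^6 + 84*u^5 + 402*u^4 + 1099*u^3 + 1809*u^2 + 1701*u + 729)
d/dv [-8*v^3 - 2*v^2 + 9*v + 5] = -24*v^2 - 4*v + 9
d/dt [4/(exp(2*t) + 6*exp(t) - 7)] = 8*(-exp(t) - 3)*exp(t)/(exp(2*t) + 6*exp(t) - 7)^2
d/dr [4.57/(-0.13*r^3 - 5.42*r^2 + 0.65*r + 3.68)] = (1.7823*r^2 + 49.5388*r - 2.9705)/(0.13*r^3 + 5.42*r^2 - 0.65*r - 3.68)^2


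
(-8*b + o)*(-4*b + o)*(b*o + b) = 32*b^3*o + 32*b^3 - 12*b^2*o^2 - 12*b^2*o + b*o^3 + b*o^2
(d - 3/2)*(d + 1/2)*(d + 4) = d^3 + 3*d^2 - 19*d/4 - 3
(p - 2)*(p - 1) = p^2 - 3*p + 2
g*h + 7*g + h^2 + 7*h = (g + h)*(h + 7)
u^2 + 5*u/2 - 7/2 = (u - 1)*(u + 7/2)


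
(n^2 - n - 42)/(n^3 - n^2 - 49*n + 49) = (n + 6)/(n^2 + 6*n - 7)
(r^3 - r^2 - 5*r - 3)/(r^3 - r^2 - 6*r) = (r^2 + 2*r + 1)/(r*(r + 2))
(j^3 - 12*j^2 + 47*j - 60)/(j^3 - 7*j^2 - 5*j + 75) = (j^2 - 7*j + 12)/(j^2 - 2*j - 15)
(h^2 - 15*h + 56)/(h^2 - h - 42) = (h - 8)/(h + 6)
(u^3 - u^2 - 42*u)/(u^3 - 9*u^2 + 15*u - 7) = u*(u + 6)/(u^2 - 2*u + 1)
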